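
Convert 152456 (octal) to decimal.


Positional values:
Position 0: 6 × 8^0 = 6
Position 1: 5 × 8^1 = 40
Position 2: 4 × 8^2 = 256
Position 3: 2 × 8^3 = 1024
Position 4: 5 × 8^4 = 20480
Position 5: 1 × 8^5 = 32768
Sum = 6 + 40 + 256 + 1024 + 20480 + 32768
= 54574


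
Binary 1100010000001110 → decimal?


Positional values:
Bit 1: 1 × 2^1 = 2
Bit 2: 1 × 2^2 = 4
Bit 3: 1 × 2^3 = 8
Bit 10: 1 × 2^10 = 1024
Bit 14: 1 × 2^14 = 16384
Bit 15: 1 × 2^15 = 32768
Sum = 2 + 4 + 8 + 1024 + 16384 + 32768
= 50190


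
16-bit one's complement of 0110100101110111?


Original: 0110100101110111
Invert all bits:
  bit 0: 0 → 1
  bit 1: 1 → 0
  bit 2: 1 → 0
  bit 3: 0 → 1
  bit 4: 1 → 0
  bit 5: 0 → 1
  bit 6: 0 → 1
  bit 7: 1 → 0
  bit 8: 0 → 1
  bit 9: 1 → 0
  bit 10: 1 → 0
  bit 11: 1 → 0
  bit 12: 0 → 1
  bit 13: 1 → 0
  bit 14: 1 → 0
  bit 15: 1 → 0
= 1001011010001000


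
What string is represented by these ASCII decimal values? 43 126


Codes (decimal): 43 126
Per-code ASCII lookup:
  43  (special character) → '+'
  126  (special character) → '~'
= '+~'


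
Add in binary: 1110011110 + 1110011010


Align and add column by column (LSB to MSB, carry propagating):
  01110011110
+ 01110011010
  -----------
  col 0: 0 + 0 + 0 (carry in) = 0 → bit 0, carry out 0
  col 1: 1 + 1 + 0 (carry in) = 2 → bit 0, carry out 1
  col 2: 1 + 0 + 1 (carry in) = 2 → bit 0, carry out 1
  col 3: 1 + 1 + 1 (carry in) = 3 → bit 1, carry out 1
  col 4: 1 + 1 + 1 (carry in) = 3 → bit 1, carry out 1
  col 5: 0 + 0 + 1 (carry in) = 1 → bit 1, carry out 0
  col 6: 0 + 0 + 0 (carry in) = 0 → bit 0, carry out 0
  col 7: 1 + 1 + 0 (carry in) = 2 → bit 0, carry out 1
  col 8: 1 + 1 + 1 (carry in) = 3 → bit 1, carry out 1
  col 9: 1 + 1 + 1 (carry in) = 3 → bit 1, carry out 1
  col 10: 0 + 0 + 1 (carry in) = 1 → bit 1, carry out 0
Reading bits MSB→LSB: 11100111000
Strip leading zeros: 11100111000
= 11100111000


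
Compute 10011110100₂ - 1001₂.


Align and subtract column by column (LSB to MSB, borrowing when needed):
  10011110100
- 00000001001
  -----------
  col 0: (0 - 0 borrow-in) - 1 → borrow from next column: (0+2) - 1 = 1, borrow out 1
  col 1: (0 - 1 borrow-in) - 0 → borrow from next column: (-1+2) - 0 = 1, borrow out 1
  col 2: (1 - 1 borrow-in) - 0 → 0 - 0 = 0, borrow out 0
  col 3: (0 - 0 borrow-in) - 1 → borrow from next column: (0+2) - 1 = 1, borrow out 1
  col 4: (1 - 1 borrow-in) - 0 → 0 - 0 = 0, borrow out 0
  col 5: (1 - 0 borrow-in) - 0 → 1 - 0 = 1, borrow out 0
  col 6: (1 - 0 borrow-in) - 0 → 1 - 0 = 1, borrow out 0
  col 7: (1 - 0 borrow-in) - 0 → 1 - 0 = 1, borrow out 0
  col 8: (0 - 0 borrow-in) - 0 → 0 - 0 = 0, borrow out 0
  col 9: (0 - 0 borrow-in) - 0 → 0 - 0 = 0, borrow out 0
  col 10: (1 - 0 borrow-in) - 0 → 1 - 0 = 1, borrow out 0
Reading bits MSB→LSB: 10011101011
Strip leading zeros: 10011101011
= 10011101011


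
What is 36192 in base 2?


Divide by 2 repeatedly:
36192 ÷ 2 = 18096 remainder 0
18096 ÷ 2 = 9048 remainder 0
9048 ÷ 2 = 4524 remainder 0
4524 ÷ 2 = 2262 remainder 0
2262 ÷ 2 = 1131 remainder 0
1131 ÷ 2 = 565 remainder 1
565 ÷ 2 = 282 remainder 1
282 ÷ 2 = 141 remainder 0
141 ÷ 2 = 70 remainder 1
70 ÷ 2 = 35 remainder 0
35 ÷ 2 = 17 remainder 1
17 ÷ 2 = 8 remainder 1
8 ÷ 2 = 4 remainder 0
4 ÷ 2 = 2 remainder 0
2 ÷ 2 = 1 remainder 0
1 ÷ 2 = 0 remainder 1
Reading remainders bottom-up:
= 1000110101100000


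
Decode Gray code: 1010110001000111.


Gray code: 1010110001000111
MSB stays the same: 1
Each subsequent bit = prev_binary XOR current_gray:
  B[1] = 1 XOR 0 = 1
  B[2] = 1 XOR 1 = 0
  B[3] = 0 XOR 0 = 0
  B[4] = 0 XOR 1 = 1
  B[5] = 1 XOR 1 = 0
  B[6] = 0 XOR 0 = 0
  B[7] = 0 XOR 0 = 0
  B[8] = 0 XOR 0 = 0
  B[9] = 0 XOR 1 = 1
  B[10] = 1 XOR 0 = 1
  B[11] = 1 XOR 0 = 1
  B[12] = 1 XOR 0 = 1
  B[13] = 1 XOR 1 = 0
  B[14] = 0 XOR 1 = 1
  B[15] = 1 XOR 1 = 0
= 1100100001111010 (51322 decimal)


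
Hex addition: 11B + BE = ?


Align and add column by column (LSB to MSB, each column mod 16 with carry):
  011B
+ 00BE
  ----
  col 0: B(11) + E(14) + 0 (carry in) = 25 → 9(9), carry out 1
  col 1: 1(1) + B(11) + 1 (carry in) = 13 → D(13), carry out 0
  col 2: 1(1) + 0(0) + 0 (carry in) = 1 → 1(1), carry out 0
  col 3: 0(0) + 0(0) + 0 (carry in) = 0 → 0(0), carry out 0
Reading digits MSB→LSB: 01D9
Strip leading zeros: 1D9
= 0x1D9


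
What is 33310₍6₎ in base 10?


Positional values (base 6):
  0 × 6^0 = 0 × 1 = 0
  1 × 6^1 = 1 × 6 = 6
  3 × 6^2 = 3 × 36 = 108
  3 × 6^3 = 3 × 216 = 648
  3 × 6^4 = 3 × 1296 = 3888
Sum = 0 + 6 + 108 + 648 + 3888
= 4650


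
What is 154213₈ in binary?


Each octal digit → 3 binary bits:
  1 = 001
  5 = 101
  4 = 100
  2 = 010
  1 = 001
  3 = 011
Concatenate: 001 101 100 010 001 011
= 001101100010001011


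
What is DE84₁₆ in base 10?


Positional values:
Position 0: 4 × 16^0 = 4 × 1 = 4
Position 1: 8 × 16^1 = 8 × 16 = 128
Position 2: E × 16^2 = 14 × 256 = 3584
Position 3: D × 16^3 = 13 × 4096 = 53248
Sum = 4 + 128 + 3584 + 53248
= 56964


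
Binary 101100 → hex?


Group into 4-bit nibbles: 00101100
  0010 = 2
  1100 = C
= 0x2C


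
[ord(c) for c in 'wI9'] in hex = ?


String: 'wI9'  (3 characters)
Per-character ASCII lookup:
  'w': lowercase starts at 97: 'w' = 97 + 22 = 119 → 0x77
  'I': uppercase starts at 65: 'I' = 65 + 8 = 73 → 0x49
  '9': digits start at 48: '9' = 48 + 9 = 57 → 0x39
= 0x77 0x49 0x39


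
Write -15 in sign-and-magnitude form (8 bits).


Sign bit: 1 (negative)
Magnitude: 15 = 0001111
= 10001111


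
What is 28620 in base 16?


Divide by 16 repeatedly:
28620 ÷ 16 = 1788 remainder 12 (C)
1788 ÷ 16 = 111 remainder 12 (C)
111 ÷ 16 = 6 remainder 15 (F)
6 ÷ 16 = 0 remainder 6 (6)
Reading remainders bottom-up:
= 0x6FCC


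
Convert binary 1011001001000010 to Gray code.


Binary: 1011001001000010
Gray code: G = B XOR (B >> 1)
B >> 1 = 0101100100100001
1011001001000010 XOR 0101100100100001:
  1 XOR 0 = 1
  0 XOR 1 = 1
  1 XOR 0 = 1
  1 XOR 1 = 0
  0 XOR 1 = 1
  0 XOR 0 = 0
  1 XOR 0 = 1
  0 XOR 1 = 1
  0 XOR 0 = 0
  1 XOR 0 = 1
  0 XOR 1 = 1
  0 XOR 0 = 0
  0 XOR 0 = 0
  0 XOR 0 = 0
  1 XOR 0 = 1
  0 XOR 1 = 1
= 1110101101100011


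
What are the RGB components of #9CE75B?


Hex: #9CE75B
R = 9C₁₆ = 156
G = E7₁₆ = 231
B = 5B₁₆ = 91
= RGB(156, 231, 91)


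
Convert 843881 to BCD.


Each digit → 4-bit binary:
  8 → 1000
  4 → 0100
  3 → 0011
  8 → 1000
  8 → 1000
  1 → 0001
= 1000 0100 0011 1000 1000 0001


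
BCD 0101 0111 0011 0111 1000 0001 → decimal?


Each 4-bit group → digit:
  0101 → 5
  0111 → 7
  0011 → 3
  0111 → 7
  1000 → 8
  0001 → 1
= 573781


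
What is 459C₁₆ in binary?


Each hex digit → 4 binary bits:
  4 = 0100
  5 = 0101
  9 = 1001
  C = 1100
Concatenate: 0100 0101 1001 1100
= 0100010110011100


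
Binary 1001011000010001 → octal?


Group into 3-bit groups: 001001011000010001
  001 = 1
  001 = 1
  011 = 3
  000 = 0
  010 = 2
  001 = 1
= 0o113021


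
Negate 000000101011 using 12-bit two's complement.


Original: 000000101011
Step 1 - Invert all bits: 111111010100
Step 2 - Add 1: 111111010100 + 1
= 111111010101 (represents -43)


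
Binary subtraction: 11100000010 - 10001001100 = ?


Align and subtract column by column (LSB to MSB, borrowing when needed):
  11100000010
- 10001001100
  -----------
  col 0: (0 - 0 borrow-in) - 0 → 0 - 0 = 0, borrow out 0
  col 1: (1 - 0 borrow-in) - 0 → 1 - 0 = 1, borrow out 0
  col 2: (0 - 0 borrow-in) - 1 → borrow from next column: (0+2) - 1 = 1, borrow out 1
  col 3: (0 - 1 borrow-in) - 1 → borrow from next column: (-1+2) - 1 = 0, borrow out 1
  col 4: (0 - 1 borrow-in) - 0 → borrow from next column: (-1+2) - 0 = 1, borrow out 1
  col 5: (0 - 1 borrow-in) - 0 → borrow from next column: (-1+2) - 0 = 1, borrow out 1
  col 6: (0 - 1 borrow-in) - 1 → borrow from next column: (-1+2) - 1 = 0, borrow out 1
  col 7: (0 - 1 borrow-in) - 0 → borrow from next column: (-1+2) - 0 = 1, borrow out 1
  col 8: (1 - 1 borrow-in) - 0 → 0 - 0 = 0, borrow out 0
  col 9: (1 - 0 borrow-in) - 0 → 1 - 0 = 1, borrow out 0
  col 10: (1 - 0 borrow-in) - 1 → 1 - 1 = 0, borrow out 0
Reading bits MSB→LSB: 01010110110
Strip leading zeros: 1010110110
= 1010110110


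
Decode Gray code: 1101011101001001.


Gray code: 1101011101001001
MSB stays the same: 1
Each subsequent bit = prev_binary XOR current_gray:
  B[1] = 1 XOR 1 = 0
  B[2] = 0 XOR 0 = 0
  B[3] = 0 XOR 1 = 1
  B[4] = 1 XOR 0 = 1
  B[5] = 1 XOR 1 = 0
  B[6] = 0 XOR 1 = 1
  B[7] = 1 XOR 1 = 0
  B[8] = 0 XOR 0 = 0
  B[9] = 0 XOR 1 = 1
  B[10] = 1 XOR 0 = 1
  B[11] = 1 XOR 0 = 1
  B[12] = 1 XOR 1 = 0
  B[13] = 0 XOR 0 = 0
  B[14] = 0 XOR 0 = 0
  B[15] = 0 XOR 1 = 1
= 1001101001110001 (39537 decimal)


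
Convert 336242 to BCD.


Each digit → 4-bit binary:
  3 → 0011
  3 → 0011
  6 → 0110
  2 → 0010
  4 → 0100
  2 → 0010
= 0011 0011 0110 0010 0100 0010


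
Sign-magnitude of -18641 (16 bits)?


Sign bit: 1 (negative)
Magnitude: 18641 = 100100011010001
= 1100100011010001


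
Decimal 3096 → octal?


Divide by 8 repeatedly:
3096 ÷ 8 = 387 remainder 0
387 ÷ 8 = 48 remainder 3
48 ÷ 8 = 6 remainder 0
6 ÷ 8 = 0 remainder 6
Reading remainders bottom-up:
= 0o6030


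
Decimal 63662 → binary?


Divide by 2 repeatedly:
63662 ÷ 2 = 31831 remainder 0
31831 ÷ 2 = 15915 remainder 1
15915 ÷ 2 = 7957 remainder 1
7957 ÷ 2 = 3978 remainder 1
3978 ÷ 2 = 1989 remainder 0
1989 ÷ 2 = 994 remainder 1
994 ÷ 2 = 497 remainder 0
497 ÷ 2 = 248 remainder 1
248 ÷ 2 = 124 remainder 0
124 ÷ 2 = 62 remainder 0
62 ÷ 2 = 31 remainder 0
31 ÷ 2 = 15 remainder 1
15 ÷ 2 = 7 remainder 1
7 ÷ 2 = 3 remainder 1
3 ÷ 2 = 1 remainder 1
1 ÷ 2 = 0 remainder 1
Reading remainders bottom-up:
= 1111100010101110


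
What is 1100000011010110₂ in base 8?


Group into 3-bit groups: 001100000011010110
  001 = 1
  100 = 4
  000 = 0
  011 = 3
  010 = 2
  110 = 6
= 0o140326


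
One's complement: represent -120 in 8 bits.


Original: 01111000
Invert all bits:
  bit 0: 0 → 1
  bit 1: 1 → 0
  bit 2: 1 → 0
  bit 3: 1 → 0
  bit 4: 1 → 0
  bit 5: 0 → 1
  bit 6: 0 → 1
  bit 7: 0 → 1
= 10000111


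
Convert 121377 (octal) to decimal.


Positional values:
Position 0: 7 × 8^0 = 7
Position 1: 7 × 8^1 = 56
Position 2: 3 × 8^2 = 192
Position 3: 1 × 8^3 = 512
Position 4: 2 × 8^4 = 8192
Position 5: 1 × 8^5 = 32768
Sum = 7 + 56 + 192 + 512 + 8192 + 32768
= 41727


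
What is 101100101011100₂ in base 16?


Group into 4-bit nibbles: 0101100101011100
  0101 = 5
  1001 = 9
  0101 = 5
  1100 = C
= 0x595C


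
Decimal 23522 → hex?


Divide by 16 repeatedly:
23522 ÷ 16 = 1470 remainder 2 (2)
1470 ÷ 16 = 91 remainder 14 (E)
91 ÷ 16 = 5 remainder 11 (B)
5 ÷ 16 = 0 remainder 5 (5)
Reading remainders bottom-up:
= 0x5BE2


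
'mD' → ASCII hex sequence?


String: 'mD'  (2 characters)
Per-character ASCII lookup:
  'm': lowercase starts at 97: 'm' = 97 + 12 = 109 → 0x6D
  'D': uppercase starts at 65: 'D' = 65 + 3 = 68 → 0x44
= 0x6D 0x44


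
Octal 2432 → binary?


Each octal digit → 3 binary bits:
  2 = 010
  4 = 100
  3 = 011
  2 = 010
Concatenate: 010 100 011 010
= 010100011010


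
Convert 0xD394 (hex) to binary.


Each hex digit → 4 binary bits:
  D = 1101
  3 = 0011
  9 = 1001
  4 = 0100
Concatenate: 1101 0011 1001 0100
= 1101001110010100


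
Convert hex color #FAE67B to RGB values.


Hex: #FAE67B
R = FA₁₆ = 250
G = E6₁₆ = 230
B = 7B₁₆ = 123
= RGB(250, 230, 123)


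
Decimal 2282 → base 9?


Divide by 9 repeatedly:
2282 ÷ 9 = 253 remainder 5
253 ÷ 9 = 28 remainder 1
28 ÷ 9 = 3 remainder 1
3 ÷ 9 = 0 remainder 3
Reading remainders bottom-up:
= 3115


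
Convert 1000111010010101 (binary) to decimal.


Positional values:
Bit 0: 1 × 2^0 = 1
Bit 2: 1 × 2^2 = 4
Bit 4: 1 × 2^4 = 16
Bit 7: 1 × 2^7 = 128
Bit 9: 1 × 2^9 = 512
Bit 10: 1 × 2^10 = 1024
Bit 11: 1 × 2^11 = 2048
Bit 15: 1 × 2^15 = 32768
Sum = 1 + 4 + 16 + 128 + 512 + 1024 + 2048 + 32768
= 36501


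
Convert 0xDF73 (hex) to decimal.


Positional values:
Position 0: 3 × 16^0 = 3 × 1 = 3
Position 1: 7 × 16^1 = 7 × 16 = 112
Position 2: F × 16^2 = 15 × 256 = 3840
Position 3: D × 16^3 = 13 × 4096 = 53248
Sum = 3 + 112 + 3840 + 53248
= 57203


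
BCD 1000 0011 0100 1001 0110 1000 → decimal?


Each 4-bit group → digit:
  1000 → 8
  0011 → 3
  0100 → 4
  1001 → 9
  0110 → 6
  1000 → 8
= 834968


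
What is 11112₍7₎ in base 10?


Positional values (base 7):
  2 × 7^0 = 2 × 1 = 2
  1 × 7^1 = 1 × 7 = 7
  1 × 7^2 = 1 × 49 = 49
  1 × 7^3 = 1 × 343 = 343
  1 × 7^4 = 1 × 2401 = 2401
Sum = 2 + 7 + 49 + 343 + 2401
= 2802


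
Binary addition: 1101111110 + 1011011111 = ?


Align and add column by column (LSB to MSB, carry propagating):
  01101111110
+ 01011011111
  -----------
  col 0: 0 + 1 + 0 (carry in) = 1 → bit 1, carry out 0
  col 1: 1 + 1 + 0 (carry in) = 2 → bit 0, carry out 1
  col 2: 1 + 1 + 1 (carry in) = 3 → bit 1, carry out 1
  col 3: 1 + 1 + 1 (carry in) = 3 → bit 1, carry out 1
  col 4: 1 + 1 + 1 (carry in) = 3 → bit 1, carry out 1
  col 5: 1 + 0 + 1 (carry in) = 2 → bit 0, carry out 1
  col 6: 1 + 1 + 1 (carry in) = 3 → bit 1, carry out 1
  col 7: 0 + 1 + 1 (carry in) = 2 → bit 0, carry out 1
  col 8: 1 + 0 + 1 (carry in) = 2 → bit 0, carry out 1
  col 9: 1 + 1 + 1 (carry in) = 3 → bit 1, carry out 1
  col 10: 0 + 0 + 1 (carry in) = 1 → bit 1, carry out 0
Reading bits MSB→LSB: 11001011101
Strip leading zeros: 11001011101
= 11001011101


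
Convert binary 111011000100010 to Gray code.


Binary: 111011000100010
Gray code: G = B XOR (B >> 1)
B >> 1 = 011101100010001
111011000100010 XOR 011101100010001:
  1 XOR 0 = 1
  1 XOR 1 = 0
  1 XOR 1 = 0
  0 XOR 1 = 1
  1 XOR 0 = 1
  1 XOR 1 = 0
  0 XOR 1 = 1
  0 XOR 0 = 0
  0 XOR 0 = 0
  1 XOR 0 = 1
  0 XOR 1 = 1
  0 XOR 0 = 0
  0 XOR 0 = 0
  1 XOR 0 = 1
  0 XOR 1 = 1
= 100110100110011


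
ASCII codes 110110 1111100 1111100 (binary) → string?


Codes (binary): 110110 1111100 1111100
Per-code ASCII lookup:
  110110 = 54  (range 48-57: digits, 54 - 48 = 6) → '6'
  1111100 = 124  (special character) → '|'
  1111100 = 124  (special character) → '|'
= '6||'


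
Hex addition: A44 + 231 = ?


Align and add column by column (LSB to MSB, each column mod 16 with carry):
  0A44
+ 0231
  ----
  col 0: 4(4) + 1(1) + 0 (carry in) = 5 → 5(5), carry out 0
  col 1: 4(4) + 3(3) + 0 (carry in) = 7 → 7(7), carry out 0
  col 2: A(10) + 2(2) + 0 (carry in) = 12 → C(12), carry out 0
  col 3: 0(0) + 0(0) + 0 (carry in) = 0 → 0(0), carry out 0
Reading digits MSB→LSB: 0C75
Strip leading zeros: C75
= 0xC75


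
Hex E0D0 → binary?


Each hex digit → 4 binary bits:
  E = 1110
  0 = 0000
  D = 1101
  0 = 0000
Concatenate: 1110 0000 1101 0000
= 1110000011010000


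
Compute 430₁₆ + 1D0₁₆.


Align and add column by column (LSB to MSB, each column mod 16 with carry):
  0430
+ 01D0
  ----
  col 0: 0(0) + 0(0) + 0 (carry in) = 0 → 0(0), carry out 0
  col 1: 3(3) + D(13) + 0 (carry in) = 16 → 0(0), carry out 1
  col 2: 4(4) + 1(1) + 1 (carry in) = 6 → 6(6), carry out 0
  col 3: 0(0) + 0(0) + 0 (carry in) = 0 → 0(0), carry out 0
Reading digits MSB→LSB: 0600
Strip leading zeros: 600
= 0x600


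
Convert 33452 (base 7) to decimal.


Positional values (base 7):
  2 × 7^0 = 2 × 1 = 2
  5 × 7^1 = 5 × 7 = 35
  4 × 7^2 = 4 × 49 = 196
  3 × 7^3 = 3 × 343 = 1029
  3 × 7^4 = 3 × 2401 = 7203
Sum = 2 + 35 + 196 + 1029 + 7203
= 8465


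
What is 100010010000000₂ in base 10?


Positional values:
Bit 7: 1 × 2^7 = 128
Bit 10: 1 × 2^10 = 1024
Bit 14: 1 × 2^14 = 16384
Sum = 128 + 1024 + 16384
= 17536


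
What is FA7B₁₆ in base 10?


Positional values:
Position 0: B × 16^0 = 11 × 1 = 11
Position 1: 7 × 16^1 = 7 × 16 = 112
Position 2: A × 16^2 = 10 × 256 = 2560
Position 3: F × 16^3 = 15 × 4096 = 61440
Sum = 11 + 112 + 2560 + 61440
= 64123


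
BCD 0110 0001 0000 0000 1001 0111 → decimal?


Each 4-bit group → digit:
  0110 → 6
  0001 → 1
  0000 → 0
  0000 → 0
  1001 → 9
  0111 → 7
= 610097


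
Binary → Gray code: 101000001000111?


Binary: 101000001000111
Gray code: G = B XOR (B >> 1)
B >> 1 = 010100000100011
101000001000111 XOR 010100000100011:
  1 XOR 0 = 1
  0 XOR 1 = 1
  1 XOR 0 = 1
  0 XOR 1 = 1
  0 XOR 0 = 0
  0 XOR 0 = 0
  0 XOR 0 = 0
  0 XOR 0 = 0
  1 XOR 0 = 1
  0 XOR 1 = 1
  0 XOR 0 = 0
  0 XOR 0 = 0
  1 XOR 0 = 1
  1 XOR 1 = 0
  1 XOR 1 = 0
= 111100001100100


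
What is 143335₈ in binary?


Each octal digit → 3 binary bits:
  1 = 001
  4 = 100
  3 = 011
  3 = 011
  3 = 011
  5 = 101
Concatenate: 001 100 011 011 011 101
= 001100011011011101


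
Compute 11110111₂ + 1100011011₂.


Align and add column by column (LSB to MSB, carry propagating):
  00011110111
+ 01100011011
  -----------
  col 0: 1 + 1 + 0 (carry in) = 2 → bit 0, carry out 1
  col 1: 1 + 1 + 1 (carry in) = 3 → bit 1, carry out 1
  col 2: 1 + 0 + 1 (carry in) = 2 → bit 0, carry out 1
  col 3: 0 + 1 + 1 (carry in) = 2 → bit 0, carry out 1
  col 4: 1 + 1 + 1 (carry in) = 3 → bit 1, carry out 1
  col 5: 1 + 0 + 1 (carry in) = 2 → bit 0, carry out 1
  col 6: 1 + 0 + 1 (carry in) = 2 → bit 0, carry out 1
  col 7: 1 + 0 + 1 (carry in) = 2 → bit 0, carry out 1
  col 8: 0 + 1 + 1 (carry in) = 2 → bit 0, carry out 1
  col 9: 0 + 1 + 1 (carry in) = 2 → bit 0, carry out 1
  col 10: 0 + 0 + 1 (carry in) = 1 → bit 1, carry out 0
Reading bits MSB→LSB: 10000010010
Strip leading zeros: 10000010010
= 10000010010


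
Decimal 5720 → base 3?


Divide by 3 repeatedly:
5720 ÷ 3 = 1906 remainder 2
1906 ÷ 3 = 635 remainder 1
635 ÷ 3 = 211 remainder 2
211 ÷ 3 = 70 remainder 1
70 ÷ 3 = 23 remainder 1
23 ÷ 3 = 7 remainder 2
7 ÷ 3 = 2 remainder 1
2 ÷ 3 = 0 remainder 2
Reading remainders bottom-up:
= 21211212


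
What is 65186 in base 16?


Divide by 16 repeatedly:
65186 ÷ 16 = 4074 remainder 2 (2)
4074 ÷ 16 = 254 remainder 10 (A)
254 ÷ 16 = 15 remainder 14 (E)
15 ÷ 16 = 0 remainder 15 (F)
Reading remainders bottom-up:
= 0xFEA2


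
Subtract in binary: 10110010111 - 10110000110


Align and subtract column by column (LSB to MSB, borrowing when needed):
  10110010111
- 10110000110
  -----------
  col 0: (1 - 0 borrow-in) - 0 → 1 - 0 = 1, borrow out 0
  col 1: (1 - 0 borrow-in) - 1 → 1 - 1 = 0, borrow out 0
  col 2: (1 - 0 borrow-in) - 1 → 1 - 1 = 0, borrow out 0
  col 3: (0 - 0 borrow-in) - 0 → 0 - 0 = 0, borrow out 0
  col 4: (1 - 0 borrow-in) - 0 → 1 - 0 = 1, borrow out 0
  col 5: (0 - 0 borrow-in) - 0 → 0 - 0 = 0, borrow out 0
  col 6: (0 - 0 borrow-in) - 0 → 0 - 0 = 0, borrow out 0
  col 7: (1 - 0 borrow-in) - 1 → 1 - 1 = 0, borrow out 0
  col 8: (1 - 0 borrow-in) - 1 → 1 - 1 = 0, borrow out 0
  col 9: (0 - 0 borrow-in) - 0 → 0 - 0 = 0, borrow out 0
  col 10: (1 - 0 borrow-in) - 1 → 1 - 1 = 0, borrow out 0
Reading bits MSB→LSB: 00000010001
Strip leading zeros: 10001
= 10001


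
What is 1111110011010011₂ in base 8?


Group into 3-bit groups: 001111110011010011
  001 = 1
  111 = 7
  110 = 6
  011 = 3
  010 = 2
  011 = 3
= 0o176323


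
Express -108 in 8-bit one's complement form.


Original: 01101100
Invert all bits:
  bit 0: 0 → 1
  bit 1: 1 → 0
  bit 2: 1 → 0
  bit 3: 0 → 1
  bit 4: 1 → 0
  bit 5: 1 → 0
  bit 6: 0 → 1
  bit 7: 0 → 1
= 10010011


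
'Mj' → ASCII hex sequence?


String: 'Mj'  (2 characters)
Per-character ASCII lookup:
  'M': uppercase starts at 65: 'M' = 65 + 12 = 77 → 0x4D
  'j': lowercase starts at 97: 'j' = 97 + 9 = 106 → 0x6A
= 0x4D 0x6A


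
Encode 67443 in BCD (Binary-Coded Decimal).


Each digit → 4-bit binary:
  6 → 0110
  7 → 0111
  4 → 0100
  4 → 0100
  3 → 0011
= 0110 0111 0100 0100 0011


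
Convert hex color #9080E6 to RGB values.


Hex: #9080E6
R = 90₁₆ = 144
G = 80₁₆ = 128
B = E6₁₆ = 230
= RGB(144, 128, 230)


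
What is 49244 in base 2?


Divide by 2 repeatedly:
49244 ÷ 2 = 24622 remainder 0
24622 ÷ 2 = 12311 remainder 0
12311 ÷ 2 = 6155 remainder 1
6155 ÷ 2 = 3077 remainder 1
3077 ÷ 2 = 1538 remainder 1
1538 ÷ 2 = 769 remainder 0
769 ÷ 2 = 384 remainder 1
384 ÷ 2 = 192 remainder 0
192 ÷ 2 = 96 remainder 0
96 ÷ 2 = 48 remainder 0
48 ÷ 2 = 24 remainder 0
24 ÷ 2 = 12 remainder 0
12 ÷ 2 = 6 remainder 0
6 ÷ 2 = 3 remainder 0
3 ÷ 2 = 1 remainder 1
1 ÷ 2 = 0 remainder 1
Reading remainders bottom-up:
= 1100000001011100


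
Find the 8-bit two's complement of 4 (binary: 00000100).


Original: 00000100
Step 1 - Invert all bits: 11111011
Step 2 - Add 1: 11111011 + 1
= 11111100 (represents -4)


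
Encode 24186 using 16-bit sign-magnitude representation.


Sign bit: 0 (positive)
Magnitude: 24186 = 101111001111010
= 0101111001111010


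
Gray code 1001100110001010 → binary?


Gray code: 1001100110001010
MSB stays the same: 1
Each subsequent bit = prev_binary XOR current_gray:
  B[1] = 1 XOR 0 = 1
  B[2] = 1 XOR 0 = 1
  B[3] = 1 XOR 1 = 0
  B[4] = 0 XOR 1 = 1
  B[5] = 1 XOR 0 = 1
  B[6] = 1 XOR 0 = 1
  B[7] = 1 XOR 1 = 0
  B[8] = 0 XOR 1 = 1
  B[9] = 1 XOR 0 = 1
  B[10] = 1 XOR 0 = 1
  B[11] = 1 XOR 0 = 1
  B[12] = 1 XOR 1 = 0
  B[13] = 0 XOR 0 = 0
  B[14] = 0 XOR 1 = 1
  B[15] = 1 XOR 0 = 1
= 1110111011110011 (61171 decimal)


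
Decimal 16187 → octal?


Divide by 8 repeatedly:
16187 ÷ 8 = 2023 remainder 3
2023 ÷ 8 = 252 remainder 7
252 ÷ 8 = 31 remainder 4
31 ÷ 8 = 3 remainder 7
3 ÷ 8 = 0 remainder 3
Reading remainders bottom-up:
= 0o37473


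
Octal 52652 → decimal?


Positional values:
Position 0: 2 × 8^0 = 2
Position 1: 5 × 8^1 = 40
Position 2: 6 × 8^2 = 384
Position 3: 2 × 8^3 = 1024
Position 4: 5 × 8^4 = 20480
Sum = 2 + 40 + 384 + 1024 + 20480
= 21930


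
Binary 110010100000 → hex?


Group into 4-bit nibbles: 110010100000
  1100 = C
  1010 = A
  0000 = 0
= 0xCA0


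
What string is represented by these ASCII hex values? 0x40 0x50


Codes (hex): 0x40 0x50
Per-code ASCII lookup:
  0x40 = 64  (special character) → '@'
  0x50 = 80  (range 65-90: uppercase, 80 - 65 = 15) → 'P'
= '@P'


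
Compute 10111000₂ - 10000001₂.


Align and subtract column by column (LSB to MSB, borrowing when needed):
  10111000
- 10000001
  --------
  col 0: (0 - 0 borrow-in) - 1 → borrow from next column: (0+2) - 1 = 1, borrow out 1
  col 1: (0 - 1 borrow-in) - 0 → borrow from next column: (-1+2) - 0 = 1, borrow out 1
  col 2: (0 - 1 borrow-in) - 0 → borrow from next column: (-1+2) - 0 = 1, borrow out 1
  col 3: (1 - 1 borrow-in) - 0 → 0 - 0 = 0, borrow out 0
  col 4: (1 - 0 borrow-in) - 0 → 1 - 0 = 1, borrow out 0
  col 5: (1 - 0 borrow-in) - 0 → 1 - 0 = 1, borrow out 0
  col 6: (0 - 0 borrow-in) - 0 → 0 - 0 = 0, borrow out 0
  col 7: (1 - 0 borrow-in) - 1 → 1 - 1 = 0, borrow out 0
Reading bits MSB→LSB: 00110111
Strip leading zeros: 110111
= 110111


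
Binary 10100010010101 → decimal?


Positional values:
Bit 0: 1 × 2^0 = 1
Bit 2: 1 × 2^2 = 4
Bit 4: 1 × 2^4 = 16
Bit 7: 1 × 2^7 = 128
Bit 11: 1 × 2^11 = 2048
Bit 13: 1 × 2^13 = 8192
Sum = 1 + 4 + 16 + 128 + 2048 + 8192
= 10389


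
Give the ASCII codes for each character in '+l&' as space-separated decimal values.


String: '+l&'  (3 characters)
Per-character ASCII lookup:
  '+': special character: '+' = 43
  'l': lowercase starts at 97: 'l' = 97 + 11 = 108
  '&': special character: '&' = 38
= 43 108 38


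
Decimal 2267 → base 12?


Divide by 12 repeatedly:
2267 ÷ 12 = 188 remainder 11
188 ÷ 12 = 15 remainder 8
15 ÷ 12 = 1 remainder 3
1 ÷ 12 = 0 remainder 1
Reading remainders bottom-up:
= 138B


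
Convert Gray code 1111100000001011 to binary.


Gray code: 1111100000001011
MSB stays the same: 1
Each subsequent bit = prev_binary XOR current_gray:
  B[1] = 1 XOR 1 = 0
  B[2] = 0 XOR 1 = 1
  B[3] = 1 XOR 1 = 0
  B[4] = 0 XOR 1 = 1
  B[5] = 1 XOR 0 = 1
  B[6] = 1 XOR 0 = 1
  B[7] = 1 XOR 0 = 1
  B[8] = 1 XOR 0 = 1
  B[9] = 1 XOR 0 = 1
  B[10] = 1 XOR 0 = 1
  B[11] = 1 XOR 0 = 1
  B[12] = 1 XOR 1 = 0
  B[13] = 0 XOR 0 = 0
  B[14] = 0 XOR 1 = 1
  B[15] = 1 XOR 1 = 0
= 1010111111110010 (45042 decimal)


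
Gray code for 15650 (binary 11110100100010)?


Binary: 11110100100010
Gray code: G = B XOR (B >> 1)
B >> 1 = 01111010010001
11110100100010 XOR 01111010010001:
  1 XOR 0 = 1
  1 XOR 1 = 0
  1 XOR 1 = 0
  1 XOR 1 = 0
  0 XOR 1 = 1
  1 XOR 0 = 1
  0 XOR 1 = 1
  0 XOR 0 = 0
  1 XOR 0 = 1
  0 XOR 1 = 1
  0 XOR 0 = 0
  0 XOR 0 = 0
  1 XOR 0 = 1
  0 XOR 1 = 1
= 10001110110011


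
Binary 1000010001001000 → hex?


Group into 4-bit nibbles: 1000010001001000
  1000 = 8
  0100 = 4
  0100 = 4
  1000 = 8
= 0x8448


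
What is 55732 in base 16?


Divide by 16 repeatedly:
55732 ÷ 16 = 3483 remainder 4 (4)
3483 ÷ 16 = 217 remainder 11 (B)
217 ÷ 16 = 13 remainder 9 (9)
13 ÷ 16 = 0 remainder 13 (D)
Reading remainders bottom-up:
= 0xD9B4


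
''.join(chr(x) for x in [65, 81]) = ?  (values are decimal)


Codes (decimal): 65 81
Per-code ASCII lookup:
  65  (range 65-90: uppercase, 65 - 65 = 0) → 'A'
  81  (range 65-90: uppercase, 81 - 65 = 16) → 'Q'
= 'AQ'


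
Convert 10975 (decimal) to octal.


Divide by 8 repeatedly:
10975 ÷ 8 = 1371 remainder 7
1371 ÷ 8 = 171 remainder 3
171 ÷ 8 = 21 remainder 3
21 ÷ 8 = 2 remainder 5
2 ÷ 8 = 0 remainder 2
Reading remainders bottom-up:
= 0o25337


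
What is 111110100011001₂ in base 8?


Group into 3-bit groups: 111110100011001
  111 = 7
  110 = 6
  100 = 4
  011 = 3
  001 = 1
= 0o76431


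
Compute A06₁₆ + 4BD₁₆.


Align and add column by column (LSB to MSB, each column mod 16 with carry):
  0A06
+ 04BD
  ----
  col 0: 6(6) + D(13) + 0 (carry in) = 19 → 3(3), carry out 1
  col 1: 0(0) + B(11) + 1 (carry in) = 12 → C(12), carry out 0
  col 2: A(10) + 4(4) + 0 (carry in) = 14 → E(14), carry out 0
  col 3: 0(0) + 0(0) + 0 (carry in) = 0 → 0(0), carry out 0
Reading digits MSB→LSB: 0EC3
Strip leading zeros: EC3
= 0xEC3


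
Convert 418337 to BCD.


Each digit → 4-bit binary:
  4 → 0100
  1 → 0001
  8 → 1000
  3 → 0011
  3 → 0011
  7 → 0111
= 0100 0001 1000 0011 0011 0111


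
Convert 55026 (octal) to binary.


Each octal digit → 3 binary bits:
  5 = 101
  5 = 101
  0 = 000
  2 = 010
  6 = 110
Concatenate: 101 101 000 010 110
= 101101000010110


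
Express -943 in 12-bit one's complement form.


Original: 001110101111
Invert all bits:
  bit 0: 0 → 1
  bit 1: 0 → 1
  bit 2: 1 → 0
  bit 3: 1 → 0
  bit 4: 1 → 0
  bit 5: 0 → 1
  bit 6: 1 → 0
  bit 7: 0 → 1
  bit 8: 1 → 0
  bit 9: 1 → 0
  bit 10: 1 → 0
  bit 11: 1 → 0
= 110001010000


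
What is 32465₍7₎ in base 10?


Positional values (base 7):
  5 × 7^0 = 5 × 1 = 5
  6 × 7^1 = 6 × 7 = 42
  4 × 7^2 = 4 × 49 = 196
  2 × 7^3 = 2 × 343 = 686
  3 × 7^4 = 3 × 2401 = 7203
Sum = 5 + 42 + 196 + 686 + 7203
= 8132


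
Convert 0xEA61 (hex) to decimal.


Positional values:
Position 0: 1 × 16^0 = 1 × 1 = 1
Position 1: 6 × 16^1 = 6 × 16 = 96
Position 2: A × 16^2 = 10 × 256 = 2560
Position 3: E × 16^3 = 14 × 4096 = 57344
Sum = 1 + 96 + 2560 + 57344
= 60001


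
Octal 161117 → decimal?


Positional values:
Position 0: 7 × 8^0 = 7
Position 1: 1 × 8^1 = 8
Position 2: 1 × 8^2 = 64
Position 3: 1 × 8^3 = 512
Position 4: 6 × 8^4 = 24576
Position 5: 1 × 8^5 = 32768
Sum = 7 + 8 + 64 + 512 + 24576 + 32768
= 57935


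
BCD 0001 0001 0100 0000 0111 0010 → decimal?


Each 4-bit group → digit:
  0001 → 1
  0001 → 1
  0100 → 4
  0000 → 0
  0111 → 7
  0010 → 2
= 114072


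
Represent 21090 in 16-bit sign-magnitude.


Sign bit: 0 (positive)
Magnitude: 21090 = 101001001100010
= 0101001001100010


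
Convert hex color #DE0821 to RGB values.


Hex: #DE0821
R = DE₁₆ = 222
G = 08₁₆ = 8
B = 21₁₆ = 33
= RGB(222, 8, 33)


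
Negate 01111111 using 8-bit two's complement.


Original: 01111111
Step 1 - Invert all bits: 10000000
Step 2 - Add 1: 10000000 + 1
= 10000001 (represents -127)


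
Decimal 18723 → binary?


Divide by 2 repeatedly:
18723 ÷ 2 = 9361 remainder 1
9361 ÷ 2 = 4680 remainder 1
4680 ÷ 2 = 2340 remainder 0
2340 ÷ 2 = 1170 remainder 0
1170 ÷ 2 = 585 remainder 0
585 ÷ 2 = 292 remainder 1
292 ÷ 2 = 146 remainder 0
146 ÷ 2 = 73 remainder 0
73 ÷ 2 = 36 remainder 1
36 ÷ 2 = 18 remainder 0
18 ÷ 2 = 9 remainder 0
9 ÷ 2 = 4 remainder 1
4 ÷ 2 = 2 remainder 0
2 ÷ 2 = 1 remainder 0
1 ÷ 2 = 0 remainder 1
Reading remainders bottom-up:
= 100100100100011


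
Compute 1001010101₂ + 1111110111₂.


Align and add column by column (LSB to MSB, carry propagating):
  01001010101
+ 01111110111
  -----------
  col 0: 1 + 1 + 0 (carry in) = 2 → bit 0, carry out 1
  col 1: 0 + 1 + 1 (carry in) = 2 → bit 0, carry out 1
  col 2: 1 + 1 + 1 (carry in) = 3 → bit 1, carry out 1
  col 3: 0 + 0 + 1 (carry in) = 1 → bit 1, carry out 0
  col 4: 1 + 1 + 0 (carry in) = 2 → bit 0, carry out 1
  col 5: 0 + 1 + 1 (carry in) = 2 → bit 0, carry out 1
  col 6: 1 + 1 + 1 (carry in) = 3 → bit 1, carry out 1
  col 7: 0 + 1 + 1 (carry in) = 2 → bit 0, carry out 1
  col 8: 0 + 1 + 1 (carry in) = 2 → bit 0, carry out 1
  col 9: 1 + 1 + 1 (carry in) = 3 → bit 1, carry out 1
  col 10: 0 + 0 + 1 (carry in) = 1 → bit 1, carry out 0
Reading bits MSB→LSB: 11001001100
Strip leading zeros: 11001001100
= 11001001100


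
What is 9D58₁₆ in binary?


Each hex digit → 4 binary bits:
  9 = 1001
  D = 1101
  5 = 0101
  8 = 1000
Concatenate: 1001 1101 0101 1000
= 1001110101011000


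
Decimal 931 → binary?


Divide by 2 repeatedly:
931 ÷ 2 = 465 remainder 1
465 ÷ 2 = 232 remainder 1
232 ÷ 2 = 116 remainder 0
116 ÷ 2 = 58 remainder 0
58 ÷ 2 = 29 remainder 0
29 ÷ 2 = 14 remainder 1
14 ÷ 2 = 7 remainder 0
7 ÷ 2 = 3 remainder 1
3 ÷ 2 = 1 remainder 1
1 ÷ 2 = 0 remainder 1
Reading remainders bottom-up:
= 1110100011


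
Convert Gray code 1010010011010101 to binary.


Gray code: 1010010011010101
MSB stays the same: 1
Each subsequent bit = prev_binary XOR current_gray:
  B[1] = 1 XOR 0 = 1
  B[2] = 1 XOR 1 = 0
  B[3] = 0 XOR 0 = 0
  B[4] = 0 XOR 0 = 0
  B[5] = 0 XOR 1 = 1
  B[6] = 1 XOR 0 = 1
  B[7] = 1 XOR 0 = 1
  B[8] = 1 XOR 1 = 0
  B[9] = 0 XOR 1 = 1
  B[10] = 1 XOR 0 = 1
  B[11] = 1 XOR 1 = 0
  B[12] = 0 XOR 0 = 0
  B[13] = 0 XOR 1 = 1
  B[14] = 1 XOR 0 = 1
  B[15] = 1 XOR 1 = 0
= 1100011101100110 (51046 decimal)


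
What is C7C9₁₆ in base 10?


Positional values:
Position 0: 9 × 16^0 = 9 × 1 = 9
Position 1: C × 16^1 = 12 × 16 = 192
Position 2: 7 × 16^2 = 7 × 256 = 1792
Position 3: C × 16^3 = 12 × 4096 = 49152
Sum = 9 + 192 + 1792 + 49152
= 51145


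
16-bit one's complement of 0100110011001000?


Original: 0100110011001000
Invert all bits:
  bit 0: 0 → 1
  bit 1: 1 → 0
  bit 2: 0 → 1
  bit 3: 0 → 1
  bit 4: 1 → 0
  bit 5: 1 → 0
  bit 6: 0 → 1
  bit 7: 0 → 1
  bit 8: 1 → 0
  bit 9: 1 → 0
  bit 10: 0 → 1
  bit 11: 0 → 1
  bit 12: 1 → 0
  bit 13: 0 → 1
  bit 14: 0 → 1
  bit 15: 0 → 1
= 1011001100110111


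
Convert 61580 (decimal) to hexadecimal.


Divide by 16 repeatedly:
61580 ÷ 16 = 3848 remainder 12 (C)
3848 ÷ 16 = 240 remainder 8 (8)
240 ÷ 16 = 15 remainder 0 (0)
15 ÷ 16 = 0 remainder 15 (F)
Reading remainders bottom-up:
= 0xF08C


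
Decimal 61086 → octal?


Divide by 8 repeatedly:
61086 ÷ 8 = 7635 remainder 6
7635 ÷ 8 = 954 remainder 3
954 ÷ 8 = 119 remainder 2
119 ÷ 8 = 14 remainder 7
14 ÷ 8 = 1 remainder 6
1 ÷ 8 = 0 remainder 1
Reading remainders bottom-up:
= 0o167236


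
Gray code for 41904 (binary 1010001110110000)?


Binary: 1010001110110000
Gray code: G = B XOR (B >> 1)
B >> 1 = 0101000111011000
1010001110110000 XOR 0101000111011000:
  1 XOR 0 = 1
  0 XOR 1 = 1
  1 XOR 0 = 1
  0 XOR 1 = 1
  0 XOR 0 = 0
  0 XOR 0 = 0
  1 XOR 0 = 1
  1 XOR 1 = 0
  1 XOR 1 = 0
  0 XOR 1 = 1
  1 XOR 0 = 1
  1 XOR 1 = 0
  0 XOR 1 = 1
  0 XOR 0 = 0
  0 XOR 0 = 0
  0 XOR 0 = 0
= 1111001001101000


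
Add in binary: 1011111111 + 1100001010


Align and add column by column (LSB to MSB, carry propagating):
  01011111111
+ 01100001010
  -----------
  col 0: 1 + 0 + 0 (carry in) = 1 → bit 1, carry out 0
  col 1: 1 + 1 + 0 (carry in) = 2 → bit 0, carry out 1
  col 2: 1 + 0 + 1 (carry in) = 2 → bit 0, carry out 1
  col 3: 1 + 1 + 1 (carry in) = 3 → bit 1, carry out 1
  col 4: 1 + 0 + 1 (carry in) = 2 → bit 0, carry out 1
  col 5: 1 + 0 + 1 (carry in) = 2 → bit 0, carry out 1
  col 6: 1 + 0 + 1 (carry in) = 2 → bit 0, carry out 1
  col 7: 1 + 0 + 1 (carry in) = 2 → bit 0, carry out 1
  col 8: 0 + 1 + 1 (carry in) = 2 → bit 0, carry out 1
  col 9: 1 + 1 + 1 (carry in) = 3 → bit 1, carry out 1
  col 10: 0 + 0 + 1 (carry in) = 1 → bit 1, carry out 0
Reading bits MSB→LSB: 11000001001
Strip leading zeros: 11000001001
= 11000001001


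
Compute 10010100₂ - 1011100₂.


Align and subtract column by column (LSB to MSB, borrowing when needed):
  10010100
- 01011100
  --------
  col 0: (0 - 0 borrow-in) - 0 → 0 - 0 = 0, borrow out 0
  col 1: (0 - 0 borrow-in) - 0 → 0 - 0 = 0, borrow out 0
  col 2: (1 - 0 borrow-in) - 1 → 1 - 1 = 0, borrow out 0
  col 3: (0 - 0 borrow-in) - 1 → borrow from next column: (0+2) - 1 = 1, borrow out 1
  col 4: (1 - 1 borrow-in) - 1 → borrow from next column: (0+2) - 1 = 1, borrow out 1
  col 5: (0 - 1 borrow-in) - 0 → borrow from next column: (-1+2) - 0 = 1, borrow out 1
  col 6: (0 - 1 borrow-in) - 1 → borrow from next column: (-1+2) - 1 = 0, borrow out 1
  col 7: (1 - 1 borrow-in) - 0 → 0 - 0 = 0, borrow out 0
Reading bits MSB→LSB: 00111000
Strip leading zeros: 111000
= 111000


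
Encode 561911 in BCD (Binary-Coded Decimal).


Each digit → 4-bit binary:
  5 → 0101
  6 → 0110
  1 → 0001
  9 → 1001
  1 → 0001
  1 → 0001
= 0101 0110 0001 1001 0001 0001


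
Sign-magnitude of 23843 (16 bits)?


Sign bit: 0 (positive)
Magnitude: 23843 = 101110100100011
= 0101110100100011


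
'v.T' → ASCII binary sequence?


String: 'v.T'  (3 characters)
Per-character ASCII lookup:
  'v': lowercase starts at 97: 'v' = 97 + 21 = 118 → 1110110
  '.': special character: '.' = 46 → 101110
  'T': uppercase starts at 65: 'T' = 65 + 19 = 84 → 1010100
= 1110110 101110 1010100


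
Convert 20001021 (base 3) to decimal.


Positional values (base 3):
  1 × 3^0 = 1 × 1 = 1
  2 × 3^1 = 2 × 3 = 6
  0 × 3^2 = 0 × 9 = 0
  1 × 3^3 = 1 × 27 = 27
  0 × 3^4 = 0 × 81 = 0
  0 × 3^5 = 0 × 243 = 0
  0 × 3^6 = 0 × 729 = 0
  2 × 3^7 = 2 × 2187 = 4374
Sum = 1 + 6 + 0 + 27 + 0 + 0 + 0 + 4374
= 4408


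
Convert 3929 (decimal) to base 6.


Divide by 6 repeatedly:
3929 ÷ 6 = 654 remainder 5
654 ÷ 6 = 109 remainder 0
109 ÷ 6 = 18 remainder 1
18 ÷ 6 = 3 remainder 0
3 ÷ 6 = 0 remainder 3
Reading remainders bottom-up:
= 30105


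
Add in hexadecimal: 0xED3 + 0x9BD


Align and add column by column (LSB to MSB, each column mod 16 with carry):
  0ED3
+ 09BD
  ----
  col 0: 3(3) + D(13) + 0 (carry in) = 16 → 0(0), carry out 1
  col 1: D(13) + B(11) + 1 (carry in) = 25 → 9(9), carry out 1
  col 2: E(14) + 9(9) + 1 (carry in) = 24 → 8(8), carry out 1
  col 3: 0(0) + 0(0) + 1 (carry in) = 1 → 1(1), carry out 0
Reading digits MSB→LSB: 1890
Strip leading zeros: 1890
= 0x1890


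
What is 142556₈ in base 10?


Positional values:
Position 0: 6 × 8^0 = 6
Position 1: 5 × 8^1 = 40
Position 2: 5 × 8^2 = 320
Position 3: 2 × 8^3 = 1024
Position 4: 4 × 8^4 = 16384
Position 5: 1 × 8^5 = 32768
Sum = 6 + 40 + 320 + 1024 + 16384 + 32768
= 50542


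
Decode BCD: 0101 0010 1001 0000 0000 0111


Each 4-bit group → digit:
  0101 → 5
  0010 → 2
  1001 → 9
  0000 → 0
  0000 → 0
  0111 → 7
= 529007


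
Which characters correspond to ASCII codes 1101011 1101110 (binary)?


Codes (binary): 1101011 1101110
Per-code ASCII lookup:
  1101011 = 107  (range 97-122: lowercase, 107 - 97 = 10) → 'k'
  1101110 = 110  (range 97-122: lowercase, 110 - 97 = 13) → 'n'
= 'kn'


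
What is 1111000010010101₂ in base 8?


Group into 3-bit groups: 001111000010010101
  001 = 1
  111 = 7
  000 = 0
  010 = 2
  010 = 2
  101 = 5
= 0o170225


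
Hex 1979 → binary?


Each hex digit → 4 binary bits:
  1 = 0001
  9 = 1001
  7 = 0111
  9 = 1001
Concatenate: 0001 1001 0111 1001
= 0001100101111001


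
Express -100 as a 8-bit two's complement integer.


Original: 01100100
Step 1 - Invert all bits: 10011011
Step 2 - Add 1: 10011011 + 1
= 10011100 (represents -100)


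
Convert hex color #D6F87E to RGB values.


Hex: #D6F87E
R = D6₁₆ = 214
G = F8₁₆ = 248
B = 7E₁₆ = 126
= RGB(214, 248, 126)


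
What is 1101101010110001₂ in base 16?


Group into 4-bit nibbles: 1101101010110001
  1101 = D
  1010 = A
  1011 = B
  0001 = 1
= 0xDAB1


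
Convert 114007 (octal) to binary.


Each octal digit → 3 binary bits:
  1 = 001
  1 = 001
  4 = 100
  0 = 000
  0 = 000
  7 = 111
Concatenate: 001 001 100 000 000 111
= 001001100000000111


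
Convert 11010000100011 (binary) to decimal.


Positional values:
Bit 0: 1 × 2^0 = 1
Bit 1: 1 × 2^1 = 2
Bit 5: 1 × 2^5 = 32
Bit 10: 1 × 2^10 = 1024
Bit 12: 1 × 2^12 = 4096
Bit 13: 1 × 2^13 = 8192
Sum = 1 + 2 + 32 + 1024 + 4096 + 8192
= 13347


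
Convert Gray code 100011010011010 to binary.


Gray code: 100011010011010
MSB stays the same: 1
Each subsequent bit = prev_binary XOR current_gray:
  B[1] = 1 XOR 0 = 1
  B[2] = 1 XOR 0 = 1
  B[3] = 1 XOR 0 = 1
  B[4] = 1 XOR 1 = 0
  B[5] = 0 XOR 1 = 1
  B[6] = 1 XOR 0 = 1
  B[7] = 1 XOR 1 = 0
  B[8] = 0 XOR 0 = 0
  B[9] = 0 XOR 0 = 0
  B[10] = 0 XOR 1 = 1
  B[11] = 1 XOR 1 = 0
  B[12] = 0 XOR 0 = 0
  B[13] = 0 XOR 1 = 1
  B[14] = 1 XOR 0 = 1
= 111101100010011 (31507 decimal)


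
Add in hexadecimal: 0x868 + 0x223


Align and add column by column (LSB to MSB, each column mod 16 with carry):
  0868
+ 0223
  ----
  col 0: 8(8) + 3(3) + 0 (carry in) = 11 → B(11), carry out 0
  col 1: 6(6) + 2(2) + 0 (carry in) = 8 → 8(8), carry out 0
  col 2: 8(8) + 2(2) + 0 (carry in) = 10 → A(10), carry out 0
  col 3: 0(0) + 0(0) + 0 (carry in) = 0 → 0(0), carry out 0
Reading digits MSB→LSB: 0A8B
Strip leading zeros: A8B
= 0xA8B


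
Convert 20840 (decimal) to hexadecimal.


Divide by 16 repeatedly:
20840 ÷ 16 = 1302 remainder 8 (8)
1302 ÷ 16 = 81 remainder 6 (6)
81 ÷ 16 = 5 remainder 1 (1)
5 ÷ 16 = 0 remainder 5 (5)
Reading remainders bottom-up:
= 0x5168


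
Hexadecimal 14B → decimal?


Positional values:
Position 0: B × 16^0 = 11 × 1 = 11
Position 1: 4 × 16^1 = 4 × 16 = 64
Position 2: 1 × 16^2 = 1 × 256 = 256
Sum = 11 + 64 + 256
= 331


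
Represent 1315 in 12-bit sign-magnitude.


Sign bit: 0 (positive)
Magnitude: 1315 = 10100100011
= 010100100011


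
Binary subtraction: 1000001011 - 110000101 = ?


Align and subtract column by column (LSB to MSB, borrowing when needed):
  1000001011
- 0110000101
  ----------
  col 0: (1 - 0 borrow-in) - 1 → 1 - 1 = 0, borrow out 0
  col 1: (1 - 0 borrow-in) - 0 → 1 - 0 = 1, borrow out 0
  col 2: (0 - 0 borrow-in) - 1 → borrow from next column: (0+2) - 1 = 1, borrow out 1
  col 3: (1 - 1 borrow-in) - 0 → 0 - 0 = 0, borrow out 0
  col 4: (0 - 0 borrow-in) - 0 → 0 - 0 = 0, borrow out 0
  col 5: (0 - 0 borrow-in) - 0 → 0 - 0 = 0, borrow out 0
  col 6: (0 - 0 borrow-in) - 0 → 0 - 0 = 0, borrow out 0
  col 7: (0 - 0 borrow-in) - 1 → borrow from next column: (0+2) - 1 = 1, borrow out 1
  col 8: (0 - 1 borrow-in) - 1 → borrow from next column: (-1+2) - 1 = 0, borrow out 1
  col 9: (1 - 1 borrow-in) - 0 → 0 - 0 = 0, borrow out 0
Reading bits MSB→LSB: 0010000110
Strip leading zeros: 10000110
= 10000110
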